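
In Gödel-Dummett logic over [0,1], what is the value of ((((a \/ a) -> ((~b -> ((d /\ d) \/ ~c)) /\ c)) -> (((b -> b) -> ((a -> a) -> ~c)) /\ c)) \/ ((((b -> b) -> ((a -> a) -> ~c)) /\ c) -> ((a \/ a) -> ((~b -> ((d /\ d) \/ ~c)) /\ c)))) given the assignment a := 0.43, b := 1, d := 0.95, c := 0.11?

(a \/ a) = max(0.43, 0.43) = 0.43
~b: Gödel ¬ of 1 = 0 (operand ≠ 0)
(d /\ d) = min(0.95, 0.95) = 0.95
~c: Gödel ¬ of 0.11 = 0 (operand ≠ 0)
((d /\ d) \/ ~c) = max(0.95, 0) = 0.95
(~b -> ((d /\ d) \/ ~c)): 0 ≤ 0.95, so result = 1
((~b -> ((d /\ d) \/ ~c)) /\ c) = min(1, 0.11) = 0.11
((a \/ a) -> ((~b -> ((d /\ d) \/ ~c)) /\ c)): 0.43 > 0.11, so result = 0.11
(b -> b): 1 ≤ 1, so result = 1
(a -> a): 0.43 ≤ 0.43, so result = 1
~c: Gödel ¬ of 0.11 = 0 (operand ≠ 0)
((a -> a) -> ~c): 1 > 0, so result = 0
((b -> b) -> ((a -> a) -> ~c)): 1 > 0, so result = 0
(((b -> b) -> ((a -> a) -> ~c)) /\ c) = min(0, 0.11) = 0
(((a \/ a) -> ((~b -> ((d /\ d) \/ ~c)) /\ c)) -> (((b -> b) -> ((a -> a) -> ~c)) /\ c)): 0.11 > 0, so result = 0
(b -> b): 1 ≤ 1, so result = 1
(a -> a): 0.43 ≤ 0.43, so result = 1
~c: Gödel ¬ of 0.11 = 0 (operand ≠ 0)
((a -> a) -> ~c): 1 > 0, so result = 0
((b -> b) -> ((a -> a) -> ~c)): 1 > 0, so result = 0
(((b -> b) -> ((a -> a) -> ~c)) /\ c) = min(0, 0.11) = 0
(a \/ a) = max(0.43, 0.43) = 0.43
~b: Gödel ¬ of 1 = 0 (operand ≠ 0)
(d /\ d) = min(0.95, 0.95) = 0.95
~c: Gödel ¬ of 0.11 = 0 (operand ≠ 0)
((d /\ d) \/ ~c) = max(0.95, 0) = 0.95
(~b -> ((d /\ d) \/ ~c)): 0 ≤ 0.95, so result = 1
((~b -> ((d /\ d) \/ ~c)) /\ c) = min(1, 0.11) = 0.11
((a \/ a) -> ((~b -> ((d /\ d) \/ ~c)) /\ c)): 0.43 > 0.11, so result = 0.11
((((b -> b) -> ((a -> a) -> ~c)) /\ c) -> ((a \/ a) -> ((~b -> ((d /\ d) \/ ~c)) /\ c))): 0 ≤ 0.11, so result = 1
((((a \/ a) -> ((~b -> ((d /\ d) \/ ~c)) /\ c)) -> (((b -> b) -> ((a -> a) -> ~c)) /\ c)) \/ ((((b -> b) -> ((a -> a) -> ~c)) /\ c) -> ((a \/ a) -> ((~b -> ((d /\ d) \/ ~c)) /\ c)))) = max(0, 1) = 1

1.00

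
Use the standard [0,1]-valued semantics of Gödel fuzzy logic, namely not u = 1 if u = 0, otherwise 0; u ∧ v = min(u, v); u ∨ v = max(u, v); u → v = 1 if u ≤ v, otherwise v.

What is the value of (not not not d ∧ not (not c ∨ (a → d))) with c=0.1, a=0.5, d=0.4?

0.00

not d: Gödel ¬ of 0.4 = 0 (operand ≠ 0)
not not d: Gödel ¬ of 0 = 1 (operand is 0)
not not not d: Gödel ¬ of 1 = 0 (operand ≠ 0)
not c: Gödel ¬ of 0.1 = 0 (operand ≠ 0)
(a → d): 0.5 > 0.4, so result = 0.4
(not c ∨ (a → d)) = max(0, 0.4) = 0.4
not (not c ∨ (a → d)): Gödel ¬ of 0.4 = 0 (operand ≠ 0)
(not not not d ∧ not (not c ∨ (a → d))) = min(0, 0) = 0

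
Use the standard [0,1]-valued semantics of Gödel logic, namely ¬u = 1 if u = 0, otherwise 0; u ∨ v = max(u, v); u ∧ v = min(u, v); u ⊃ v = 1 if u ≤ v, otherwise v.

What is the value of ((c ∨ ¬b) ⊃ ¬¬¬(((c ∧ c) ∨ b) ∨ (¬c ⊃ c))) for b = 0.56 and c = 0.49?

¬b: Gödel ¬ of 0.56 = 0 (operand ≠ 0)
(c ∨ ¬b) = max(0.49, 0) = 0.49
(c ∧ c) = min(0.49, 0.49) = 0.49
((c ∧ c) ∨ b) = max(0.49, 0.56) = 0.56
¬c: Gödel ¬ of 0.49 = 0 (operand ≠ 0)
(¬c ⊃ c): 0 ≤ 0.49, so result = 1
(((c ∧ c) ∨ b) ∨ (¬c ⊃ c)) = max(0.56, 1) = 1
¬(((c ∧ c) ∨ b) ∨ (¬c ⊃ c)): Gödel ¬ of 1 = 0 (operand ≠ 0)
¬¬(((c ∧ c) ∨ b) ∨ (¬c ⊃ c)): Gödel ¬ of 0 = 1 (operand is 0)
¬¬¬(((c ∧ c) ∨ b) ∨ (¬c ⊃ c)): Gödel ¬ of 1 = 0 (operand ≠ 0)
((c ∨ ¬b) ⊃ ¬¬¬(((c ∧ c) ∨ b) ∨ (¬c ⊃ c))): 0.49 > 0, so result = 0

0.00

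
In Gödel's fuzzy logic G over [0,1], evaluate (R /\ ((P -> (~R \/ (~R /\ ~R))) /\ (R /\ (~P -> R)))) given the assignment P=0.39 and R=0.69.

~R: Gödel ¬ of 0.69 = 0 (operand ≠ 0)
~R: Gödel ¬ of 0.69 = 0 (operand ≠ 0)
~R: Gödel ¬ of 0.69 = 0 (operand ≠ 0)
(~R /\ ~R) = min(0, 0) = 0
(~R \/ (~R /\ ~R)) = max(0, 0) = 0
(P -> (~R \/ (~R /\ ~R))): 0.39 > 0, so result = 0
~P: Gödel ¬ of 0.39 = 0 (operand ≠ 0)
(~P -> R): 0 ≤ 0.69, so result = 1
(R /\ (~P -> R)) = min(0.69, 1) = 0.69
((P -> (~R \/ (~R /\ ~R))) /\ (R /\ (~P -> R))) = min(0, 0.69) = 0
(R /\ ((P -> (~R \/ (~R /\ ~R))) /\ (R /\ (~P -> R)))) = min(0.69, 0) = 0

0.00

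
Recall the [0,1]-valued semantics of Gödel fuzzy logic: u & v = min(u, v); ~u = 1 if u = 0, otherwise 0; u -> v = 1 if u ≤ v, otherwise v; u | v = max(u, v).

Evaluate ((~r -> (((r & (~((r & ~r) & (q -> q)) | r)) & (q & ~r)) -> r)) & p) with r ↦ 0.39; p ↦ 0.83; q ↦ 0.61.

0.83

~r: Gödel ¬ of 0.39 = 0 (operand ≠ 0)
~r: Gödel ¬ of 0.39 = 0 (operand ≠ 0)
(r & ~r) = min(0.39, 0) = 0
(q -> q): 0.61 ≤ 0.61, so result = 1
((r & ~r) & (q -> q)) = min(0, 1) = 0
~((r & ~r) & (q -> q)): Gödel ¬ of 0 = 1 (operand is 0)
(~((r & ~r) & (q -> q)) | r) = max(1, 0.39) = 1
(r & (~((r & ~r) & (q -> q)) | r)) = min(0.39, 1) = 0.39
~r: Gödel ¬ of 0.39 = 0 (operand ≠ 0)
(q & ~r) = min(0.61, 0) = 0
((r & (~((r & ~r) & (q -> q)) | r)) & (q & ~r)) = min(0.39, 0) = 0
(((r & (~((r & ~r) & (q -> q)) | r)) & (q & ~r)) -> r): 0 ≤ 0.39, so result = 1
(~r -> (((r & (~((r & ~r) & (q -> q)) | r)) & (q & ~r)) -> r)): 0 ≤ 1, so result = 1
((~r -> (((r & (~((r & ~r) & (q -> q)) | r)) & (q & ~r)) -> r)) & p) = min(1, 0.83) = 0.83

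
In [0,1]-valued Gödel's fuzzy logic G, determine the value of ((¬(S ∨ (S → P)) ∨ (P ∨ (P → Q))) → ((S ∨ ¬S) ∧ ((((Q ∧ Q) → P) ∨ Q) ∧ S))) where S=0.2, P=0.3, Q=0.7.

(S → P): 0.2 ≤ 0.3, so result = 1
(S ∨ (S → P)) = max(0.2, 1) = 1
¬(S ∨ (S → P)): Gödel ¬ of 1 = 0 (operand ≠ 0)
(P → Q): 0.3 ≤ 0.7, so result = 1
(P ∨ (P → Q)) = max(0.3, 1) = 1
(¬(S ∨ (S → P)) ∨ (P ∨ (P → Q))) = max(0, 1) = 1
¬S: Gödel ¬ of 0.2 = 0 (operand ≠ 0)
(S ∨ ¬S) = max(0.2, 0) = 0.2
(Q ∧ Q) = min(0.7, 0.7) = 0.7
((Q ∧ Q) → P): 0.7 > 0.3, so result = 0.3
(((Q ∧ Q) → P) ∨ Q) = max(0.3, 0.7) = 0.7
((((Q ∧ Q) → P) ∨ Q) ∧ S) = min(0.7, 0.2) = 0.2
((S ∨ ¬S) ∧ ((((Q ∧ Q) → P) ∨ Q) ∧ S)) = min(0.2, 0.2) = 0.2
((¬(S ∨ (S → P)) ∨ (P ∨ (P → Q))) → ((S ∨ ¬S) ∧ ((((Q ∧ Q) → P) ∨ Q) ∧ S))): 1 > 0.2, so result = 0.2

0.20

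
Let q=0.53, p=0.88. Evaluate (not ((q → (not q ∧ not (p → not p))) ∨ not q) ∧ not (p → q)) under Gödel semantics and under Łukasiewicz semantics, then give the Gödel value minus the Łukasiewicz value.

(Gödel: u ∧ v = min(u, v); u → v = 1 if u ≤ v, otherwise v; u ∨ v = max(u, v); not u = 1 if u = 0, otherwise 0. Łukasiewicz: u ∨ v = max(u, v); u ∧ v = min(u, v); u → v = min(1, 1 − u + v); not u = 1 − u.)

-0.06

Gödel evaluation:
  not q: Gödel ¬ of 0.53 = 0 (operand ≠ 0)
  not p: Gödel ¬ of 0.88 = 0 (operand ≠ 0)
  (p → not p): 0.88 > 0, so result = 0
  not (p → not p): Gödel ¬ of 0 = 1 (operand is 0)
  (not q ∧ not (p → not p)) = min(0, 1) = 0
  (q → (not q ∧ not (p → not p))): 0.53 > 0, so result = 0
  not q: Gödel ¬ of 0.53 = 0 (operand ≠ 0)
  ((q → (not q ∧ not (p → not p))) ∨ not q) = max(0, 0) = 0
  not ((q → (not q ∧ not (p → not p))) ∨ not q): Gödel ¬ of 0 = 1 (operand is 0)
  (p → q): 0.88 > 0.53, so result = 0.53
  not (p → q): Gödel ¬ of 0.53 = 0 (operand ≠ 0)
  (not ((q → (not q ∧ not (p → not p))) ∨ not q) ∧ not (p → q)) = min(1, 0) = 0
  Gödel value = 0
Łukasiewicz evaluation:
  not q: Łukasiewicz ¬ gives 1 − 0.53 = 0.47
  not p: Łukasiewicz ¬ gives 1 − 0.88 = 0.12
  (p → not p): min(1, 1 − 0.88 + 0.12) = 0.24
  not (p → not p): Łukasiewicz ¬ gives 1 − 0.24 = 0.76
  (not q ∧ not (p → not p)) = min(0.47, 0.76) = 0.47
  (q → (not q ∧ not (p → not p))): min(1, 1 − 0.53 + 0.47) = 0.94
  not q: Łukasiewicz ¬ gives 1 − 0.53 = 0.47
  ((q → (not q ∧ not (p → not p))) ∨ not q) = max(0.94, 0.47) = 0.94
  not ((q → (not q ∧ not (p → not p))) ∨ not q): Łukasiewicz ¬ gives 1 − 0.94 = 0.06
  (p → q): min(1, 1 − 0.88 + 0.53) = 0.65
  not (p → q): Łukasiewicz ¬ gives 1 − 0.65 = 0.35
  (not ((q → (not q ∧ not (p → not p))) ∨ not q) ∧ not (p → q)) = min(0.06, 0.35) = 0.06
  Łukasiewicz value = 0.06
Difference: 0 − 0.06 = -0.06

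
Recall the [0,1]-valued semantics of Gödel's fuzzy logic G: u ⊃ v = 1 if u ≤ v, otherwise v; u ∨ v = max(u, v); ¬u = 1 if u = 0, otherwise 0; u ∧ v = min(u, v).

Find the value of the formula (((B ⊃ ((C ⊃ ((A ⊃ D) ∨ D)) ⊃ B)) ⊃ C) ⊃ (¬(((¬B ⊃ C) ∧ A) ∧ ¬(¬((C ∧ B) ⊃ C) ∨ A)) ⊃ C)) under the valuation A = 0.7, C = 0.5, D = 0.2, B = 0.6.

1.00

(A ⊃ D): 0.7 > 0.2, so result = 0.2
((A ⊃ D) ∨ D) = max(0.2, 0.2) = 0.2
(C ⊃ ((A ⊃ D) ∨ D)): 0.5 > 0.2, so result = 0.2
((C ⊃ ((A ⊃ D) ∨ D)) ⊃ B): 0.2 ≤ 0.6, so result = 1
(B ⊃ ((C ⊃ ((A ⊃ D) ∨ D)) ⊃ B)): 0.6 ≤ 1, so result = 1
((B ⊃ ((C ⊃ ((A ⊃ D) ∨ D)) ⊃ B)) ⊃ C): 1 > 0.5, so result = 0.5
¬B: Gödel ¬ of 0.6 = 0 (operand ≠ 0)
(¬B ⊃ C): 0 ≤ 0.5, so result = 1
((¬B ⊃ C) ∧ A) = min(1, 0.7) = 0.7
(C ∧ B) = min(0.5, 0.6) = 0.5
((C ∧ B) ⊃ C): 0.5 ≤ 0.5, so result = 1
¬((C ∧ B) ⊃ C): Gödel ¬ of 1 = 0 (operand ≠ 0)
(¬((C ∧ B) ⊃ C) ∨ A) = max(0, 0.7) = 0.7
¬(¬((C ∧ B) ⊃ C) ∨ A): Gödel ¬ of 0.7 = 0 (operand ≠ 0)
(((¬B ⊃ C) ∧ A) ∧ ¬(¬((C ∧ B) ⊃ C) ∨ A)) = min(0.7, 0) = 0
¬(((¬B ⊃ C) ∧ A) ∧ ¬(¬((C ∧ B) ⊃ C) ∨ A)): Gödel ¬ of 0 = 1 (operand is 0)
(¬(((¬B ⊃ C) ∧ A) ∧ ¬(¬((C ∧ B) ⊃ C) ∨ A)) ⊃ C): 1 > 0.5, so result = 0.5
(((B ⊃ ((C ⊃ ((A ⊃ D) ∨ D)) ⊃ B)) ⊃ C) ⊃ (¬(((¬B ⊃ C) ∧ A) ∧ ¬(¬((C ∧ B) ⊃ C) ∨ A)) ⊃ C)): 0.5 ≤ 0.5, so result = 1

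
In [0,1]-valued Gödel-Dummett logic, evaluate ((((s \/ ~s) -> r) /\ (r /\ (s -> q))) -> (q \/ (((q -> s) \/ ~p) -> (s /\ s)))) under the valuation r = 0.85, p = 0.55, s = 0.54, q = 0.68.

1.00

~s: Gödel ¬ of 0.54 = 0 (operand ≠ 0)
(s \/ ~s) = max(0.54, 0) = 0.54
((s \/ ~s) -> r): 0.54 ≤ 0.85, so result = 1
(s -> q): 0.54 ≤ 0.68, so result = 1
(r /\ (s -> q)) = min(0.85, 1) = 0.85
(((s \/ ~s) -> r) /\ (r /\ (s -> q))) = min(1, 0.85) = 0.85
(q -> s): 0.68 > 0.54, so result = 0.54
~p: Gödel ¬ of 0.55 = 0 (operand ≠ 0)
((q -> s) \/ ~p) = max(0.54, 0) = 0.54
(s /\ s) = min(0.54, 0.54) = 0.54
(((q -> s) \/ ~p) -> (s /\ s)): 0.54 ≤ 0.54, so result = 1
(q \/ (((q -> s) \/ ~p) -> (s /\ s))) = max(0.68, 1) = 1
((((s \/ ~s) -> r) /\ (r /\ (s -> q))) -> (q \/ (((q -> s) \/ ~p) -> (s /\ s)))): 0.85 ≤ 1, so result = 1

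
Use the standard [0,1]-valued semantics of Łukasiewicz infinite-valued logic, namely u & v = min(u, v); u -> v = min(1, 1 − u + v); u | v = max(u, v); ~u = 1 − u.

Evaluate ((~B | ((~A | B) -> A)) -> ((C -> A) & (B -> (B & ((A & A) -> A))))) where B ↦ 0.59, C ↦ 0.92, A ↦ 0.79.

~B: Łukasiewicz ¬ gives 1 − 0.59 = 0.41
~A: Łukasiewicz ¬ gives 1 − 0.79 = 0.21
(~A | B) = max(0.21, 0.59) = 0.59
((~A | B) -> A): min(1, 1 − 0.59 + 0.79) = 1
(~B | ((~A | B) -> A)) = max(0.41, 1) = 1
(C -> A): min(1, 1 − 0.92 + 0.79) = 0.87
(A & A) = min(0.79, 0.79) = 0.79
((A & A) -> A): min(1, 1 − 0.79 + 0.79) = 1
(B & ((A & A) -> A)) = min(0.59, 1) = 0.59
(B -> (B & ((A & A) -> A))): min(1, 1 − 0.59 + 0.59) = 1
((C -> A) & (B -> (B & ((A & A) -> A)))) = min(0.87, 1) = 0.87
((~B | ((~A | B) -> A)) -> ((C -> A) & (B -> (B & ((A & A) -> A))))): min(1, 1 − 1 + 0.87) = 0.87

0.87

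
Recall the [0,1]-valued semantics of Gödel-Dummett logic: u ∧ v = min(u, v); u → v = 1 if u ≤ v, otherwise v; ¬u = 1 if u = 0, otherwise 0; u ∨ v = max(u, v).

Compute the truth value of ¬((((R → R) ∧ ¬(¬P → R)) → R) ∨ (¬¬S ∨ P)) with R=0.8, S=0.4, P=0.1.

(R → R): 0.8 ≤ 0.8, so result = 1
¬P: Gödel ¬ of 0.1 = 0 (operand ≠ 0)
(¬P → R): 0 ≤ 0.8, so result = 1
¬(¬P → R): Gödel ¬ of 1 = 0 (operand ≠ 0)
((R → R) ∧ ¬(¬P → R)) = min(1, 0) = 0
(((R → R) ∧ ¬(¬P → R)) → R): 0 ≤ 0.8, so result = 1
¬S: Gödel ¬ of 0.4 = 0 (operand ≠ 0)
¬¬S: Gödel ¬ of 0 = 1 (operand is 0)
(¬¬S ∨ P) = max(1, 0.1) = 1
((((R → R) ∧ ¬(¬P → R)) → R) ∨ (¬¬S ∨ P)) = max(1, 1) = 1
¬((((R → R) ∧ ¬(¬P → R)) → R) ∨ (¬¬S ∨ P)): Gödel ¬ of 1 = 0 (operand ≠ 0)

0.00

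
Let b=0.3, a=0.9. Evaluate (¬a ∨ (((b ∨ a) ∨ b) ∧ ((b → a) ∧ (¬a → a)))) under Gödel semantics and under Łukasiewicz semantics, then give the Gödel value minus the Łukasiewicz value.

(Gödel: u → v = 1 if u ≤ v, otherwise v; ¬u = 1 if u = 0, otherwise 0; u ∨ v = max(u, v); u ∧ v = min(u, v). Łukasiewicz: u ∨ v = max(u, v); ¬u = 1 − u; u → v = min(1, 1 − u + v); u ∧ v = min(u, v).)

Gödel evaluation:
  ¬a: Gödel ¬ of 0.9 = 0 (operand ≠ 0)
  (b ∨ a) = max(0.3, 0.9) = 0.9
  ((b ∨ a) ∨ b) = max(0.9, 0.3) = 0.9
  (b → a): 0.3 ≤ 0.9, so result = 1
  ¬a: Gödel ¬ of 0.9 = 0 (operand ≠ 0)
  (¬a → a): 0 ≤ 0.9, so result = 1
  ((b → a) ∧ (¬a → a)) = min(1, 1) = 1
  (((b ∨ a) ∨ b) ∧ ((b → a) ∧ (¬a → a))) = min(0.9, 1) = 0.9
  (¬a ∨ (((b ∨ a) ∨ b) ∧ ((b → a) ∧ (¬a → a)))) = max(0, 0.9) = 0.9
  Gödel value = 0.9
Łukasiewicz evaluation:
  ¬a: Łukasiewicz ¬ gives 1 − 0.9 = 0.1
  (b ∨ a) = max(0.3, 0.9) = 0.9
  ((b ∨ a) ∨ b) = max(0.9, 0.3) = 0.9
  (b → a): min(1, 1 − 0.3 + 0.9) = 1
  ¬a: Łukasiewicz ¬ gives 1 − 0.9 = 0.1
  (¬a → a): min(1, 1 − 0.1 + 0.9) = 1
  ((b → a) ∧ (¬a → a)) = min(1, 1) = 1
  (((b ∨ a) ∨ b) ∧ ((b → a) ∧ (¬a → a))) = min(0.9, 1) = 0.9
  (¬a ∨ (((b ∨ a) ∨ b) ∧ ((b → a) ∧ (¬a → a)))) = max(0.1, 0.9) = 0.9
  Łukasiewicz value = 0.9
Difference: 0.9 − 0.9 = 0.00

0.00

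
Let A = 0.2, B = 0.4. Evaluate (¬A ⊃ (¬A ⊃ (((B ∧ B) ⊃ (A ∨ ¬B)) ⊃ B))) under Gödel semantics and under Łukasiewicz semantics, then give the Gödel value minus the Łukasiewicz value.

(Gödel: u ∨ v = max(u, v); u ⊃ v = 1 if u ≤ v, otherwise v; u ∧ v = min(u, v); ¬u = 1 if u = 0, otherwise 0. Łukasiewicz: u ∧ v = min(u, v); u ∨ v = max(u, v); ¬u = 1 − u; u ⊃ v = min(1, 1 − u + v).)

Gödel evaluation:
  ¬A: Gödel ¬ of 0.2 = 0 (operand ≠ 0)
  ¬A: Gödel ¬ of 0.2 = 0 (operand ≠ 0)
  (B ∧ B) = min(0.4, 0.4) = 0.4
  ¬B: Gödel ¬ of 0.4 = 0 (operand ≠ 0)
  (A ∨ ¬B) = max(0.2, 0) = 0.2
  ((B ∧ B) ⊃ (A ∨ ¬B)): 0.4 > 0.2, so result = 0.2
  (((B ∧ B) ⊃ (A ∨ ¬B)) ⊃ B): 0.2 ≤ 0.4, so result = 1
  (¬A ⊃ (((B ∧ B) ⊃ (A ∨ ¬B)) ⊃ B)): 0 ≤ 1, so result = 1
  (¬A ⊃ (¬A ⊃ (((B ∧ B) ⊃ (A ∨ ¬B)) ⊃ B))): 0 ≤ 1, so result = 1
  Gödel value = 1
Łukasiewicz evaluation:
  ¬A: Łukasiewicz ¬ gives 1 − 0.2 = 0.8
  ¬A: Łukasiewicz ¬ gives 1 − 0.2 = 0.8
  (B ∧ B) = min(0.4, 0.4) = 0.4
  ¬B: Łukasiewicz ¬ gives 1 − 0.4 = 0.6
  (A ∨ ¬B) = max(0.2, 0.6) = 0.6
  ((B ∧ B) ⊃ (A ∨ ¬B)): min(1, 1 − 0.4 + 0.6) = 1
  (((B ∧ B) ⊃ (A ∨ ¬B)) ⊃ B): min(1, 1 − 1 + 0.4) = 0.4
  (¬A ⊃ (((B ∧ B) ⊃ (A ∨ ¬B)) ⊃ B)): min(1, 1 − 0.8 + 0.4) = 0.6
  (¬A ⊃ (¬A ⊃ (((B ∧ B) ⊃ (A ∨ ¬B)) ⊃ B))): min(1, 1 − 0.8 + 0.6) = 0.8
  Łukasiewicz value = 0.8
Difference: 1 − 0.8 = 0.20

0.20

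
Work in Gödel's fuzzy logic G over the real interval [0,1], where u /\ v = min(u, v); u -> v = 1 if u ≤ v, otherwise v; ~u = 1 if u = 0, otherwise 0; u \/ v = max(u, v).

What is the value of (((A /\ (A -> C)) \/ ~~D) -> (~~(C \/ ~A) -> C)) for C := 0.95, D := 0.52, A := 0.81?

0.95

(A -> C): 0.81 ≤ 0.95, so result = 1
(A /\ (A -> C)) = min(0.81, 1) = 0.81
~D: Gödel ¬ of 0.52 = 0 (operand ≠ 0)
~~D: Gödel ¬ of 0 = 1 (operand is 0)
((A /\ (A -> C)) \/ ~~D) = max(0.81, 1) = 1
~A: Gödel ¬ of 0.81 = 0 (operand ≠ 0)
(C \/ ~A) = max(0.95, 0) = 0.95
~(C \/ ~A): Gödel ¬ of 0.95 = 0 (operand ≠ 0)
~~(C \/ ~A): Gödel ¬ of 0 = 1 (operand is 0)
(~~(C \/ ~A) -> C): 1 > 0.95, so result = 0.95
(((A /\ (A -> C)) \/ ~~D) -> (~~(C \/ ~A) -> C)): 1 > 0.95, so result = 0.95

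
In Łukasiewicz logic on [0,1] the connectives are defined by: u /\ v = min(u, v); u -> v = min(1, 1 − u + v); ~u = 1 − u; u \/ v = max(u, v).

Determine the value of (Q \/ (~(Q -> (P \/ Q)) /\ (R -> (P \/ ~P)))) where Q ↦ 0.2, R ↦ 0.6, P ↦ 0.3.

0.20

(P \/ Q) = max(0.3, 0.2) = 0.3
(Q -> (P \/ Q)): min(1, 1 − 0.2 + 0.3) = 1
~(Q -> (P \/ Q)): Łukasiewicz ¬ gives 1 − 1 = 0
~P: Łukasiewicz ¬ gives 1 − 0.3 = 0.7
(P \/ ~P) = max(0.3, 0.7) = 0.7
(R -> (P \/ ~P)): min(1, 1 − 0.6 + 0.7) = 1
(~(Q -> (P \/ Q)) /\ (R -> (P \/ ~P))) = min(0, 1) = 0
(Q \/ (~(Q -> (P \/ Q)) /\ (R -> (P \/ ~P)))) = max(0.2, 0) = 0.2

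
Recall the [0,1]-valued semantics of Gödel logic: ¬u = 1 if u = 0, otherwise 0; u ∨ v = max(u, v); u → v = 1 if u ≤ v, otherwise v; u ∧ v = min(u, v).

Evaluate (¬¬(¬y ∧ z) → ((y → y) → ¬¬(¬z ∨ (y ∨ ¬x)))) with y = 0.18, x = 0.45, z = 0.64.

1.00

¬y: Gödel ¬ of 0.18 = 0 (operand ≠ 0)
(¬y ∧ z) = min(0, 0.64) = 0
¬(¬y ∧ z): Gödel ¬ of 0 = 1 (operand is 0)
¬¬(¬y ∧ z): Gödel ¬ of 1 = 0 (operand ≠ 0)
(y → y): 0.18 ≤ 0.18, so result = 1
¬z: Gödel ¬ of 0.64 = 0 (operand ≠ 0)
¬x: Gödel ¬ of 0.45 = 0 (operand ≠ 0)
(y ∨ ¬x) = max(0.18, 0) = 0.18
(¬z ∨ (y ∨ ¬x)) = max(0, 0.18) = 0.18
¬(¬z ∨ (y ∨ ¬x)): Gödel ¬ of 0.18 = 0 (operand ≠ 0)
¬¬(¬z ∨ (y ∨ ¬x)): Gödel ¬ of 0 = 1 (operand is 0)
((y → y) → ¬¬(¬z ∨ (y ∨ ¬x))): 1 ≤ 1, so result = 1
(¬¬(¬y ∧ z) → ((y → y) → ¬¬(¬z ∨ (y ∨ ¬x)))): 0 ≤ 1, so result = 1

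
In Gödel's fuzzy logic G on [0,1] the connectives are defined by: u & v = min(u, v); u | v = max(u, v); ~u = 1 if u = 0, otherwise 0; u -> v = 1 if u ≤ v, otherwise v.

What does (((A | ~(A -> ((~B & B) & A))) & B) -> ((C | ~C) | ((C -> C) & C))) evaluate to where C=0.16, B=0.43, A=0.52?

0.16

~B: Gödel ¬ of 0.43 = 0 (operand ≠ 0)
(~B & B) = min(0, 0.43) = 0
((~B & B) & A) = min(0, 0.52) = 0
(A -> ((~B & B) & A)): 0.52 > 0, so result = 0
~(A -> ((~B & B) & A)): Gödel ¬ of 0 = 1 (operand is 0)
(A | ~(A -> ((~B & B) & A))) = max(0.52, 1) = 1
((A | ~(A -> ((~B & B) & A))) & B) = min(1, 0.43) = 0.43
~C: Gödel ¬ of 0.16 = 0 (operand ≠ 0)
(C | ~C) = max(0.16, 0) = 0.16
(C -> C): 0.16 ≤ 0.16, so result = 1
((C -> C) & C) = min(1, 0.16) = 0.16
((C | ~C) | ((C -> C) & C)) = max(0.16, 0.16) = 0.16
(((A | ~(A -> ((~B & B) & A))) & B) -> ((C | ~C) | ((C -> C) & C))): 0.43 > 0.16, so result = 0.16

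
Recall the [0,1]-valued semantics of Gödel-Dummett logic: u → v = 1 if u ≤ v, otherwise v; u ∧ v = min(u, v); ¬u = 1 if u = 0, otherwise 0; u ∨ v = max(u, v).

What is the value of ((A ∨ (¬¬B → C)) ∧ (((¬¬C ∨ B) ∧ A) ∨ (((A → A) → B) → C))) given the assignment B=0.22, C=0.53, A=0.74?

0.74

¬B: Gödel ¬ of 0.22 = 0 (operand ≠ 0)
¬¬B: Gödel ¬ of 0 = 1 (operand is 0)
(¬¬B → C): 1 > 0.53, so result = 0.53
(A ∨ (¬¬B → C)) = max(0.74, 0.53) = 0.74
¬C: Gödel ¬ of 0.53 = 0 (operand ≠ 0)
¬¬C: Gödel ¬ of 0 = 1 (operand is 0)
(¬¬C ∨ B) = max(1, 0.22) = 1
((¬¬C ∨ B) ∧ A) = min(1, 0.74) = 0.74
(A → A): 0.74 ≤ 0.74, so result = 1
((A → A) → B): 1 > 0.22, so result = 0.22
(((A → A) → B) → C): 0.22 ≤ 0.53, so result = 1
(((¬¬C ∨ B) ∧ A) ∨ (((A → A) → B) → C)) = max(0.74, 1) = 1
((A ∨ (¬¬B → C)) ∧ (((¬¬C ∨ B) ∧ A) ∨ (((A → A) → B) → C))) = min(0.74, 1) = 0.74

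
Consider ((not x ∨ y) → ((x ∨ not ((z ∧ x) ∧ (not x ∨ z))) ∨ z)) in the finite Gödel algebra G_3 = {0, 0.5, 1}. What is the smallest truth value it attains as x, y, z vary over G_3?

The minimum is attained at x = 0.5, y = 1, z = 0.5:
  not x: Gödel ¬ of 0.5 = 0 (operand ≠ 0)
  (not x ∨ y) = max(0, 1) = 1
  (z ∧ x) = min(0.5, 0.5) = 0.5
  not x: Gödel ¬ of 0.5 = 0 (operand ≠ 0)
  (not x ∨ z) = max(0, 0.5) = 0.5
  ((z ∧ x) ∧ (not x ∨ z)) = min(0.5, 0.5) = 0.5
  not ((z ∧ x) ∧ (not x ∨ z)): Gödel ¬ of 0.5 = 0 (operand ≠ 0)
  (x ∨ not ((z ∧ x) ∧ (not x ∨ z))) = max(0.5, 0) = 0.5
  ((x ∨ not ((z ∧ x) ∧ (not x ∨ z))) ∨ z) = max(0.5, 0.5) = 0.5
  ((not x ∨ y) → ((x ∨ not ((z ∧ x) ∧ (not x ∨ z))) ∨ z)): 1 > 0.5, so result = 0.5
Checking all 27 assignments confirms none give a value below 0.50.

0.50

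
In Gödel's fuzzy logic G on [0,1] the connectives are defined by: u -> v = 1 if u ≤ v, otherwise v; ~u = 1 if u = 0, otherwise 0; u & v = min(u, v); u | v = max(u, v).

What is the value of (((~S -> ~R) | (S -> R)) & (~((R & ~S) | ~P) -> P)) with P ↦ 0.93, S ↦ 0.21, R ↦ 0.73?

~S: Gödel ¬ of 0.21 = 0 (operand ≠ 0)
~R: Gödel ¬ of 0.73 = 0 (operand ≠ 0)
(~S -> ~R): 0 ≤ 0, so result = 1
(S -> R): 0.21 ≤ 0.73, so result = 1
((~S -> ~R) | (S -> R)) = max(1, 1) = 1
~S: Gödel ¬ of 0.21 = 0 (operand ≠ 0)
(R & ~S) = min(0.73, 0) = 0
~P: Gödel ¬ of 0.93 = 0 (operand ≠ 0)
((R & ~S) | ~P) = max(0, 0) = 0
~((R & ~S) | ~P): Gödel ¬ of 0 = 1 (operand is 0)
(~((R & ~S) | ~P) -> P): 1 > 0.93, so result = 0.93
(((~S -> ~R) | (S -> R)) & (~((R & ~S) | ~P) -> P)) = min(1, 0.93) = 0.93

0.93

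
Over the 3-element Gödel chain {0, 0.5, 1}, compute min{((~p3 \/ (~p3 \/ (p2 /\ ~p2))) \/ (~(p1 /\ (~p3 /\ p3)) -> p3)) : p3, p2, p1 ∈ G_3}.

0.50

The minimum is attained at p3 = 0.5, p2 = 0, p1 = 0:
  ~p3: Gödel ¬ of 0.5 = 0 (operand ≠ 0)
  ~p3: Gödel ¬ of 0.5 = 0 (operand ≠ 0)
  ~p2: Gödel ¬ of 0 = 1 (operand is 0)
  (p2 /\ ~p2) = min(0, 1) = 0
  (~p3 \/ (p2 /\ ~p2)) = max(0, 0) = 0
  (~p3 \/ (~p3 \/ (p2 /\ ~p2))) = max(0, 0) = 0
  ~p3: Gödel ¬ of 0.5 = 0 (operand ≠ 0)
  (~p3 /\ p3) = min(0, 0.5) = 0
  (p1 /\ (~p3 /\ p3)) = min(0, 0) = 0
  ~(p1 /\ (~p3 /\ p3)): Gödel ¬ of 0 = 1 (operand is 0)
  (~(p1 /\ (~p3 /\ p3)) -> p3): 1 > 0.5, so result = 0.5
  ((~p3 \/ (~p3 \/ (p2 /\ ~p2))) \/ (~(p1 /\ (~p3 /\ p3)) -> p3)) = max(0, 0.5) = 0.5
Checking all 27 assignments confirms none give a value below 0.50.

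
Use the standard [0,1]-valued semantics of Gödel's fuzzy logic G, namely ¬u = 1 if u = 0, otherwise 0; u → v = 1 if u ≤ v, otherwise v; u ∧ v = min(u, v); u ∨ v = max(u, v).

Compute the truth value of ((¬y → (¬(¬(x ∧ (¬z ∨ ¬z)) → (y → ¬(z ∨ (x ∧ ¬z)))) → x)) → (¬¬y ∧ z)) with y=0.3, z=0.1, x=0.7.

0.10

¬y: Gödel ¬ of 0.3 = 0 (operand ≠ 0)
¬z: Gödel ¬ of 0.1 = 0 (operand ≠ 0)
¬z: Gödel ¬ of 0.1 = 0 (operand ≠ 0)
(¬z ∨ ¬z) = max(0, 0) = 0
(x ∧ (¬z ∨ ¬z)) = min(0.7, 0) = 0
¬(x ∧ (¬z ∨ ¬z)): Gödel ¬ of 0 = 1 (operand is 0)
¬z: Gödel ¬ of 0.1 = 0 (operand ≠ 0)
(x ∧ ¬z) = min(0.7, 0) = 0
(z ∨ (x ∧ ¬z)) = max(0.1, 0) = 0.1
¬(z ∨ (x ∧ ¬z)): Gödel ¬ of 0.1 = 0 (operand ≠ 0)
(y → ¬(z ∨ (x ∧ ¬z))): 0.3 > 0, so result = 0
(¬(x ∧ (¬z ∨ ¬z)) → (y → ¬(z ∨ (x ∧ ¬z)))): 1 > 0, so result = 0
¬(¬(x ∧ (¬z ∨ ¬z)) → (y → ¬(z ∨ (x ∧ ¬z)))): Gödel ¬ of 0 = 1 (operand is 0)
(¬(¬(x ∧ (¬z ∨ ¬z)) → (y → ¬(z ∨ (x ∧ ¬z)))) → x): 1 > 0.7, so result = 0.7
(¬y → (¬(¬(x ∧ (¬z ∨ ¬z)) → (y → ¬(z ∨ (x ∧ ¬z)))) → x)): 0 ≤ 0.7, so result = 1
¬y: Gödel ¬ of 0.3 = 0 (operand ≠ 0)
¬¬y: Gödel ¬ of 0 = 1 (operand is 0)
(¬¬y ∧ z) = min(1, 0.1) = 0.1
((¬y → (¬(¬(x ∧ (¬z ∨ ¬z)) → (y → ¬(z ∨ (x ∧ ¬z)))) → x)) → (¬¬y ∧ z)): 1 > 0.1, so result = 0.1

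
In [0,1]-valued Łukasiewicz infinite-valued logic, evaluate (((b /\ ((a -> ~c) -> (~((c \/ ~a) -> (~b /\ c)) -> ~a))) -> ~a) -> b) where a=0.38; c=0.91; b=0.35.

0.35

~c: Łukasiewicz ¬ gives 1 − 0.91 = 0.09
(a -> ~c): min(1, 1 − 0.38 + 0.09) = 0.71
~a: Łukasiewicz ¬ gives 1 − 0.38 = 0.62
(c \/ ~a) = max(0.91, 0.62) = 0.91
~b: Łukasiewicz ¬ gives 1 − 0.35 = 0.65
(~b /\ c) = min(0.65, 0.91) = 0.65
((c \/ ~a) -> (~b /\ c)): min(1, 1 − 0.91 + 0.65) = 0.74
~((c \/ ~a) -> (~b /\ c)): Łukasiewicz ¬ gives 1 − 0.74 = 0.26
~a: Łukasiewicz ¬ gives 1 − 0.38 = 0.62
(~((c \/ ~a) -> (~b /\ c)) -> ~a): min(1, 1 − 0.26 + 0.62) = 1
((a -> ~c) -> (~((c \/ ~a) -> (~b /\ c)) -> ~a)): min(1, 1 − 0.71 + 1) = 1
(b /\ ((a -> ~c) -> (~((c \/ ~a) -> (~b /\ c)) -> ~a))) = min(0.35, 1) = 0.35
~a: Łukasiewicz ¬ gives 1 − 0.38 = 0.62
((b /\ ((a -> ~c) -> (~((c \/ ~a) -> (~b /\ c)) -> ~a))) -> ~a): min(1, 1 − 0.35 + 0.62) = 1
(((b /\ ((a -> ~c) -> (~((c \/ ~a) -> (~b /\ c)) -> ~a))) -> ~a) -> b): min(1, 1 − 1 + 0.35) = 0.35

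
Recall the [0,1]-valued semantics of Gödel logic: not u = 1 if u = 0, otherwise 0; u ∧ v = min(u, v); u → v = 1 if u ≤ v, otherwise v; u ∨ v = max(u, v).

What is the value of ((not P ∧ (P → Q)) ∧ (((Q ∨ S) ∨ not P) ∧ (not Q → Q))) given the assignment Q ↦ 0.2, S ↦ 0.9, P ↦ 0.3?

not P: Gödel ¬ of 0.3 = 0 (operand ≠ 0)
(P → Q): 0.3 > 0.2, so result = 0.2
(not P ∧ (P → Q)) = min(0, 0.2) = 0
(Q ∨ S) = max(0.2, 0.9) = 0.9
not P: Gödel ¬ of 0.3 = 0 (operand ≠ 0)
((Q ∨ S) ∨ not P) = max(0.9, 0) = 0.9
not Q: Gödel ¬ of 0.2 = 0 (operand ≠ 0)
(not Q → Q): 0 ≤ 0.2, so result = 1
(((Q ∨ S) ∨ not P) ∧ (not Q → Q)) = min(0.9, 1) = 0.9
((not P ∧ (P → Q)) ∧ (((Q ∨ S) ∨ not P) ∧ (not Q → Q))) = min(0, 0.9) = 0

0.00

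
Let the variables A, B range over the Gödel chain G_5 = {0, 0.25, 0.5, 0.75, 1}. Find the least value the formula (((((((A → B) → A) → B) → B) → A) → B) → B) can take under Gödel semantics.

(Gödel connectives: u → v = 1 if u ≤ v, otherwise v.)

0.25

The minimum is attained at A = 0, B = 0.25:
  (A → B): 0 ≤ 0.25, so result = 1
  ((A → B) → A): 1 > 0, so result = 0
  (((A → B) → A) → B): 0 ≤ 0.25, so result = 1
  ((((A → B) → A) → B) → B): 1 > 0.25, so result = 0.25
  (((((A → B) → A) → B) → B) → A): 0.25 > 0, so result = 0
  ((((((A → B) → A) → B) → B) → A) → B): 0 ≤ 0.25, so result = 1
  (((((((A → B) → A) → B) → B) → A) → B) → B): 1 > 0.25, so result = 0.25
Checking all 25 assignments confirms none give a value below 0.25.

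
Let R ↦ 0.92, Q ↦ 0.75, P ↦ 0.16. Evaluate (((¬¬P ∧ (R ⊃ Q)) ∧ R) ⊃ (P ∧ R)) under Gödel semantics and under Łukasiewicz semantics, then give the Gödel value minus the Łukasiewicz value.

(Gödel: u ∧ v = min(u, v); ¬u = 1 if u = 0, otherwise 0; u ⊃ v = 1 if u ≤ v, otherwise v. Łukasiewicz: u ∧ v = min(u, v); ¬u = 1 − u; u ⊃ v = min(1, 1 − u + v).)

Gödel evaluation:
  ¬P: Gödel ¬ of 0.16 = 0 (operand ≠ 0)
  ¬¬P: Gödel ¬ of 0 = 1 (operand is 0)
  (R ⊃ Q): 0.92 > 0.75, so result = 0.75
  (¬¬P ∧ (R ⊃ Q)) = min(1, 0.75) = 0.75
  ((¬¬P ∧ (R ⊃ Q)) ∧ R) = min(0.75, 0.92) = 0.75
  (P ∧ R) = min(0.16, 0.92) = 0.16
  (((¬¬P ∧ (R ⊃ Q)) ∧ R) ⊃ (P ∧ R)): 0.75 > 0.16, so result = 0.16
  Gödel value = 0.16
Łukasiewicz evaluation:
  ¬P: Łukasiewicz ¬ gives 1 − 0.16 = 0.84
  ¬¬P: Łukasiewicz ¬ gives 1 − 0.84 = 0.16
  (R ⊃ Q): min(1, 1 − 0.92 + 0.75) = 0.83
  (¬¬P ∧ (R ⊃ Q)) = min(0.16, 0.83) = 0.16
  ((¬¬P ∧ (R ⊃ Q)) ∧ R) = min(0.16, 0.92) = 0.16
  (P ∧ R) = min(0.16, 0.92) = 0.16
  (((¬¬P ∧ (R ⊃ Q)) ∧ R) ⊃ (P ∧ R)): min(1, 1 − 0.16 + 0.16) = 1
  Łukasiewicz value = 1
Difference: 0.16 − 1 = -0.84

-0.84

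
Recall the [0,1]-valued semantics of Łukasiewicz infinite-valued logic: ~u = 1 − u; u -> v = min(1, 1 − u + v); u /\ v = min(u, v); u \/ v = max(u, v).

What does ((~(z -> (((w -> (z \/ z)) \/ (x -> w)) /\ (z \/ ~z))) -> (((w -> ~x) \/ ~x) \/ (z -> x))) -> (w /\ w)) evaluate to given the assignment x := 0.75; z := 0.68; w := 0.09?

(z \/ z) = max(0.68, 0.68) = 0.68
(w -> (z \/ z)): min(1, 1 − 0.09 + 0.68) = 1
(x -> w): min(1, 1 − 0.75 + 0.09) = 0.34
((w -> (z \/ z)) \/ (x -> w)) = max(1, 0.34) = 1
~z: Łukasiewicz ¬ gives 1 − 0.68 = 0.32
(z \/ ~z) = max(0.68, 0.32) = 0.68
(((w -> (z \/ z)) \/ (x -> w)) /\ (z \/ ~z)) = min(1, 0.68) = 0.68
(z -> (((w -> (z \/ z)) \/ (x -> w)) /\ (z \/ ~z))): min(1, 1 − 0.68 + 0.68) = 1
~(z -> (((w -> (z \/ z)) \/ (x -> w)) /\ (z \/ ~z))): Łukasiewicz ¬ gives 1 − 1 = 0
~x: Łukasiewicz ¬ gives 1 − 0.75 = 0.25
(w -> ~x): min(1, 1 − 0.09 + 0.25) = 1
~x: Łukasiewicz ¬ gives 1 − 0.75 = 0.25
((w -> ~x) \/ ~x) = max(1, 0.25) = 1
(z -> x): min(1, 1 − 0.68 + 0.75) = 1
(((w -> ~x) \/ ~x) \/ (z -> x)) = max(1, 1) = 1
(~(z -> (((w -> (z \/ z)) \/ (x -> w)) /\ (z \/ ~z))) -> (((w -> ~x) \/ ~x) \/ (z -> x))): min(1, 1 − 0 + 1) = 1
(w /\ w) = min(0.09, 0.09) = 0.09
((~(z -> (((w -> (z \/ z)) \/ (x -> w)) /\ (z \/ ~z))) -> (((w -> ~x) \/ ~x) \/ (z -> x))) -> (w /\ w)): min(1, 1 − 1 + 0.09) = 0.09

0.09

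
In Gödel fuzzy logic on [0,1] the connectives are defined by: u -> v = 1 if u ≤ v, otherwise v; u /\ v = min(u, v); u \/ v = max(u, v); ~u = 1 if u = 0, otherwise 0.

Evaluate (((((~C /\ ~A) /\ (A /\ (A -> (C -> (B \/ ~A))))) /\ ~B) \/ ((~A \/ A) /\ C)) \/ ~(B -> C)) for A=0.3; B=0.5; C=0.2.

~C: Gödel ¬ of 0.2 = 0 (operand ≠ 0)
~A: Gödel ¬ of 0.3 = 0 (operand ≠ 0)
(~C /\ ~A) = min(0, 0) = 0
~A: Gödel ¬ of 0.3 = 0 (operand ≠ 0)
(B \/ ~A) = max(0.5, 0) = 0.5
(C -> (B \/ ~A)): 0.2 ≤ 0.5, so result = 1
(A -> (C -> (B \/ ~A))): 0.3 ≤ 1, so result = 1
(A /\ (A -> (C -> (B \/ ~A)))) = min(0.3, 1) = 0.3
((~C /\ ~A) /\ (A /\ (A -> (C -> (B \/ ~A))))) = min(0, 0.3) = 0
~B: Gödel ¬ of 0.5 = 0 (operand ≠ 0)
(((~C /\ ~A) /\ (A /\ (A -> (C -> (B \/ ~A))))) /\ ~B) = min(0, 0) = 0
~A: Gödel ¬ of 0.3 = 0 (operand ≠ 0)
(~A \/ A) = max(0, 0.3) = 0.3
((~A \/ A) /\ C) = min(0.3, 0.2) = 0.2
((((~C /\ ~A) /\ (A /\ (A -> (C -> (B \/ ~A))))) /\ ~B) \/ ((~A \/ A) /\ C)) = max(0, 0.2) = 0.2
(B -> C): 0.5 > 0.2, so result = 0.2
~(B -> C): Gödel ¬ of 0.2 = 0 (operand ≠ 0)
(((((~C /\ ~A) /\ (A /\ (A -> (C -> (B \/ ~A))))) /\ ~B) \/ ((~A \/ A) /\ C)) \/ ~(B -> C)) = max(0.2, 0) = 0.2

0.20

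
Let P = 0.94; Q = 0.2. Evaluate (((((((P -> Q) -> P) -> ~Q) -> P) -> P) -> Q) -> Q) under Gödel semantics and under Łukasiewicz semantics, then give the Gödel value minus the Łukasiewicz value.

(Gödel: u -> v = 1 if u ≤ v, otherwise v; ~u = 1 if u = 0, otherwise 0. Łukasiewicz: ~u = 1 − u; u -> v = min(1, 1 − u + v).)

Gödel evaluation:
  (P -> Q): 0.94 > 0.2, so result = 0.2
  ((P -> Q) -> P): 0.2 ≤ 0.94, so result = 1
  ~Q: Gödel ¬ of 0.2 = 0 (operand ≠ 0)
  (((P -> Q) -> P) -> ~Q): 1 > 0, so result = 0
  ((((P -> Q) -> P) -> ~Q) -> P): 0 ≤ 0.94, so result = 1
  (((((P -> Q) -> P) -> ~Q) -> P) -> P): 1 > 0.94, so result = 0.94
  ((((((P -> Q) -> P) -> ~Q) -> P) -> P) -> Q): 0.94 > 0.2, so result = 0.2
  (((((((P -> Q) -> P) -> ~Q) -> P) -> P) -> Q) -> Q): 0.2 ≤ 0.2, so result = 1
  Gödel value = 1
Łukasiewicz evaluation:
  (P -> Q): min(1, 1 − 0.94 + 0.2) = 0.26
  ((P -> Q) -> P): min(1, 1 − 0.26 + 0.94) = 1
  ~Q: Łukasiewicz ¬ gives 1 − 0.2 = 0.8
  (((P -> Q) -> P) -> ~Q): min(1, 1 − 1 + 0.8) = 0.8
  ((((P -> Q) -> P) -> ~Q) -> P): min(1, 1 − 0.8 + 0.94) = 1
  (((((P -> Q) -> P) -> ~Q) -> P) -> P): min(1, 1 − 1 + 0.94) = 0.94
  ((((((P -> Q) -> P) -> ~Q) -> P) -> P) -> Q): min(1, 1 − 0.94 + 0.2) = 0.26
  (((((((P -> Q) -> P) -> ~Q) -> P) -> P) -> Q) -> Q): min(1, 1 − 0.26 + 0.2) = 0.94
  Łukasiewicz value = 0.94
Difference: 1 − 0.94 = 0.06

0.06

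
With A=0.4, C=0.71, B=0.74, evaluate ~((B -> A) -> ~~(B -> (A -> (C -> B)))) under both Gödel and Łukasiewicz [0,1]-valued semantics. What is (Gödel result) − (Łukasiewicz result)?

Gödel evaluation:
  (B -> A): 0.74 > 0.4, so result = 0.4
  (C -> B): 0.71 ≤ 0.74, so result = 1
  (A -> (C -> B)): 0.4 ≤ 1, so result = 1
  (B -> (A -> (C -> B))): 0.74 ≤ 1, so result = 1
  ~(B -> (A -> (C -> B))): Gödel ¬ of 1 = 0 (operand ≠ 0)
  ~~(B -> (A -> (C -> B))): Gödel ¬ of 0 = 1 (operand is 0)
  ((B -> A) -> ~~(B -> (A -> (C -> B)))): 0.4 ≤ 1, so result = 1
  ~((B -> A) -> ~~(B -> (A -> (C -> B)))): Gödel ¬ of 1 = 0 (operand ≠ 0)
  Gödel value = 0
Łukasiewicz evaluation:
  (B -> A): min(1, 1 − 0.74 + 0.4) = 0.66
  (C -> B): min(1, 1 − 0.71 + 0.74) = 1
  (A -> (C -> B)): min(1, 1 − 0.4 + 1) = 1
  (B -> (A -> (C -> B))): min(1, 1 − 0.74 + 1) = 1
  ~(B -> (A -> (C -> B))): Łukasiewicz ¬ gives 1 − 1 = 0
  ~~(B -> (A -> (C -> B))): Łukasiewicz ¬ gives 1 − 0 = 1
  ((B -> A) -> ~~(B -> (A -> (C -> B)))): min(1, 1 − 0.66 + 1) = 1
  ~((B -> A) -> ~~(B -> (A -> (C -> B)))): Łukasiewicz ¬ gives 1 − 1 = 0
  Łukasiewicz value = 0
Difference: 0 − 0 = 0.00

0.00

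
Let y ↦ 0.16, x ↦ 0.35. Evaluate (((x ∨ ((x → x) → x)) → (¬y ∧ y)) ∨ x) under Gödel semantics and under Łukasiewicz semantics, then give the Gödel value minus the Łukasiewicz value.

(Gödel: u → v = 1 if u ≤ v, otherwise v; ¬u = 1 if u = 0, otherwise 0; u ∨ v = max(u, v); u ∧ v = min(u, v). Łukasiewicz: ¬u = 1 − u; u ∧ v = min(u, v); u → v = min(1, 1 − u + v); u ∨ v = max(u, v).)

Gödel evaluation:
  (x → x): 0.35 ≤ 0.35, so result = 1
  ((x → x) → x): 1 > 0.35, so result = 0.35
  (x ∨ ((x → x) → x)) = max(0.35, 0.35) = 0.35
  ¬y: Gödel ¬ of 0.16 = 0 (operand ≠ 0)
  (¬y ∧ y) = min(0, 0.16) = 0
  ((x ∨ ((x → x) → x)) → (¬y ∧ y)): 0.35 > 0, so result = 0
  (((x ∨ ((x → x) → x)) → (¬y ∧ y)) ∨ x) = max(0, 0.35) = 0.35
  Gödel value = 0.35
Łukasiewicz evaluation:
  (x → x): min(1, 1 − 0.35 + 0.35) = 1
  ((x → x) → x): min(1, 1 − 1 + 0.35) = 0.35
  (x ∨ ((x → x) → x)) = max(0.35, 0.35) = 0.35
  ¬y: Łukasiewicz ¬ gives 1 − 0.16 = 0.84
  (¬y ∧ y) = min(0.84, 0.16) = 0.16
  ((x ∨ ((x → x) → x)) → (¬y ∧ y)): min(1, 1 − 0.35 + 0.16) = 0.81
  (((x ∨ ((x → x) → x)) → (¬y ∧ y)) ∨ x) = max(0.81, 0.35) = 0.81
  Łukasiewicz value = 0.81
Difference: 0.35 − 0.81 = -0.46

-0.46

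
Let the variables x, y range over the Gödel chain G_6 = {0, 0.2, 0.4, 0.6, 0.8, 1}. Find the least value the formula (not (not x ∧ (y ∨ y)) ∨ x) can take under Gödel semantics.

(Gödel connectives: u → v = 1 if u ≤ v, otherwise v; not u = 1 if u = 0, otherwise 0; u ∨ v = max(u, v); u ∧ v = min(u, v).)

The minimum is attained at x = 0, y = 0.2:
  not x: Gödel ¬ of 0 = 1 (operand is 0)
  (y ∨ y) = max(0.2, 0.2) = 0.2
  (not x ∧ (y ∨ y)) = min(1, 0.2) = 0.2
  not (not x ∧ (y ∨ y)): Gödel ¬ of 0.2 = 0 (operand ≠ 0)
  (not (not x ∧ (y ∨ y)) ∨ x) = max(0, 0) = 0
Checking all 36 assignments confirms none give a value below 0.00.

0.00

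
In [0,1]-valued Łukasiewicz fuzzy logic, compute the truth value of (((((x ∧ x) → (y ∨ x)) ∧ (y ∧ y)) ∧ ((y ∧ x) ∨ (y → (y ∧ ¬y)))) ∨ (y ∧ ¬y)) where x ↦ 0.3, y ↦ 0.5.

(x ∧ x) = min(0.3, 0.3) = 0.3
(y ∨ x) = max(0.5, 0.3) = 0.5
((x ∧ x) → (y ∨ x)): min(1, 1 − 0.3 + 0.5) = 1
(y ∧ y) = min(0.5, 0.5) = 0.5
(((x ∧ x) → (y ∨ x)) ∧ (y ∧ y)) = min(1, 0.5) = 0.5
(y ∧ x) = min(0.5, 0.3) = 0.3
¬y: Łukasiewicz ¬ gives 1 − 0.5 = 0.5
(y ∧ ¬y) = min(0.5, 0.5) = 0.5
(y → (y ∧ ¬y)): min(1, 1 − 0.5 + 0.5) = 1
((y ∧ x) ∨ (y → (y ∧ ¬y))) = max(0.3, 1) = 1
((((x ∧ x) → (y ∨ x)) ∧ (y ∧ y)) ∧ ((y ∧ x) ∨ (y → (y ∧ ¬y)))) = min(0.5, 1) = 0.5
¬y: Łukasiewicz ¬ gives 1 − 0.5 = 0.5
(y ∧ ¬y) = min(0.5, 0.5) = 0.5
(((((x ∧ x) → (y ∨ x)) ∧ (y ∧ y)) ∧ ((y ∧ x) ∨ (y → (y ∧ ¬y)))) ∨ (y ∧ ¬y)) = max(0.5, 0.5) = 0.5

0.50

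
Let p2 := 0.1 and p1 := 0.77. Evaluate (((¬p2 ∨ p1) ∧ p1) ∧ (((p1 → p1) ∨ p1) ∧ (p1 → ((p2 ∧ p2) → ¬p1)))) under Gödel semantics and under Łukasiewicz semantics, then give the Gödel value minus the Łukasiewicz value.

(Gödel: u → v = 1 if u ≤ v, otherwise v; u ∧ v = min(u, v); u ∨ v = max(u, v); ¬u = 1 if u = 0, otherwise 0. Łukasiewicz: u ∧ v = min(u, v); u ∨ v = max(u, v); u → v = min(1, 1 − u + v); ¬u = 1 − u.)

Gödel evaluation:
  ¬p2: Gödel ¬ of 0.1 = 0 (operand ≠ 0)
  (¬p2 ∨ p1) = max(0, 0.77) = 0.77
  ((¬p2 ∨ p1) ∧ p1) = min(0.77, 0.77) = 0.77
  (p1 → p1): 0.77 ≤ 0.77, so result = 1
  ((p1 → p1) ∨ p1) = max(1, 0.77) = 1
  (p2 ∧ p2) = min(0.1, 0.1) = 0.1
  ¬p1: Gödel ¬ of 0.77 = 0 (operand ≠ 0)
  ((p2 ∧ p2) → ¬p1): 0.1 > 0, so result = 0
  (p1 → ((p2 ∧ p2) → ¬p1)): 0.77 > 0, so result = 0
  (((p1 → p1) ∨ p1) ∧ (p1 → ((p2 ∧ p2) → ¬p1))) = min(1, 0) = 0
  (((¬p2 ∨ p1) ∧ p1) ∧ (((p1 → p1) ∨ p1) ∧ (p1 → ((p2 ∧ p2) → ¬p1)))) = min(0.77, 0) = 0
  Gödel value = 0
Łukasiewicz evaluation:
  ¬p2: Łukasiewicz ¬ gives 1 − 0.1 = 0.9
  (¬p2 ∨ p1) = max(0.9, 0.77) = 0.9
  ((¬p2 ∨ p1) ∧ p1) = min(0.9, 0.77) = 0.77
  (p1 → p1): min(1, 1 − 0.77 + 0.77) = 1
  ((p1 → p1) ∨ p1) = max(1, 0.77) = 1
  (p2 ∧ p2) = min(0.1, 0.1) = 0.1
  ¬p1: Łukasiewicz ¬ gives 1 − 0.77 = 0.23
  ((p2 ∧ p2) → ¬p1): min(1, 1 − 0.1 + 0.23) = 1
  (p1 → ((p2 ∧ p2) → ¬p1)): min(1, 1 − 0.77 + 1) = 1
  (((p1 → p1) ∨ p1) ∧ (p1 → ((p2 ∧ p2) → ¬p1))) = min(1, 1) = 1
  (((¬p2 ∨ p1) ∧ p1) ∧ (((p1 → p1) ∨ p1) ∧ (p1 → ((p2 ∧ p2) → ¬p1)))) = min(0.77, 1) = 0.77
  Łukasiewicz value = 0.77
Difference: 0 − 0.77 = -0.77

-0.77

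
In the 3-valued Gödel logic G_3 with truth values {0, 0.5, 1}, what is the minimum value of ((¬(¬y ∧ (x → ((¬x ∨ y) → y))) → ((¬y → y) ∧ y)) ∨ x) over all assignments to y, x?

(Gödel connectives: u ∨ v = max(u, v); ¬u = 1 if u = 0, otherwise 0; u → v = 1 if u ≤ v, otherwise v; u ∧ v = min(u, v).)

The minimum is attained at y = 0.5, x = 0:
  ¬y: Gödel ¬ of 0.5 = 0 (operand ≠ 0)
  ¬x: Gödel ¬ of 0 = 1 (operand is 0)
  (¬x ∨ y) = max(1, 0.5) = 1
  ((¬x ∨ y) → y): 1 > 0.5, so result = 0.5
  (x → ((¬x ∨ y) → y)): 0 ≤ 0.5, so result = 1
  (¬y ∧ (x → ((¬x ∨ y) → y))) = min(0, 1) = 0
  ¬(¬y ∧ (x → ((¬x ∨ y) → y))): Gödel ¬ of 0 = 1 (operand is 0)
  ¬y: Gödel ¬ of 0.5 = 0 (operand ≠ 0)
  (¬y → y): 0 ≤ 0.5, so result = 1
  ((¬y → y) ∧ y) = min(1, 0.5) = 0.5
  (¬(¬y ∧ (x → ((¬x ∨ y) → y))) → ((¬y → y) ∧ y)): 1 > 0.5, so result = 0.5
  ((¬(¬y ∧ (x → ((¬x ∨ y) → y))) → ((¬y → y) ∧ y)) ∨ x) = max(0.5, 0) = 0.5
Checking all 9 assignments confirms none give a value below 0.50.

0.50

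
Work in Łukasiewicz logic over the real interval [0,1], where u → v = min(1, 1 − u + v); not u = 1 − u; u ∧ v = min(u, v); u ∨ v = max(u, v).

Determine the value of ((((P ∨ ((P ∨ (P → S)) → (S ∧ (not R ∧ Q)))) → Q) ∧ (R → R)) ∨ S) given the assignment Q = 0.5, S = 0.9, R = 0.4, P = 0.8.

0.90

(P → S): min(1, 1 − 0.8 + 0.9) = 1
(P ∨ (P → S)) = max(0.8, 1) = 1
not R: Łukasiewicz ¬ gives 1 − 0.4 = 0.6
(not R ∧ Q) = min(0.6, 0.5) = 0.5
(S ∧ (not R ∧ Q)) = min(0.9, 0.5) = 0.5
((P ∨ (P → S)) → (S ∧ (not R ∧ Q))): min(1, 1 − 1 + 0.5) = 0.5
(P ∨ ((P ∨ (P → S)) → (S ∧ (not R ∧ Q)))) = max(0.8, 0.5) = 0.8
((P ∨ ((P ∨ (P → S)) → (S ∧ (not R ∧ Q)))) → Q): min(1, 1 − 0.8 + 0.5) = 0.7
(R → R): min(1, 1 − 0.4 + 0.4) = 1
(((P ∨ ((P ∨ (P → S)) → (S ∧ (not R ∧ Q)))) → Q) ∧ (R → R)) = min(0.7, 1) = 0.7
((((P ∨ ((P ∨ (P → S)) → (S ∧ (not R ∧ Q)))) → Q) ∧ (R → R)) ∨ S) = max(0.7, 0.9) = 0.9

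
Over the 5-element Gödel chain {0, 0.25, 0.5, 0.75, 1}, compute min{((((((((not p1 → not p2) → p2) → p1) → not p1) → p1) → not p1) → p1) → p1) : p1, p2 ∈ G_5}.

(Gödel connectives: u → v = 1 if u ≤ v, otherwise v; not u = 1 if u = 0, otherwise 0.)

The minimum is attained at p1 = 0.25, p2 = 0:
  not p1: Gödel ¬ of 0.25 = 0 (operand ≠ 0)
  not p2: Gödel ¬ of 0 = 1 (operand is 0)
  (not p1 → not p2): 0 ≤ 1, so result = 1
  ((not p1 → not p2) → p2): 1 > 0, so result = 0
  (((not p1 → not p2) → p2) → p1): 0 ≤ 0.25, so result = 1
  not p1: Gödel ¬ of 0.25 = 0 (operand ≠ 0)
  ((((not p1 → not p2) → p2) → p1) → not p1): 1 > 0, so result = 0
  (((((not p1 → not p2) → p2) → p1) → not p1) → p1): 0 ≤ 0.25, so result = 1
  not p1: Gödel ¬ of 0.25 = 0 (operand ≠ 0)
  ((((((not p1 → not p2) → p2) → p1) → not p1) → p1) → not p1): 1 > 0, so result = 0
  (((((((not p1 → not p2) → p2) → p1) → not p1) → p1) → not p1) → p1): 0 ≤ 0.25, so result = 1
  ((((((((not p1 → not p2) → p2) → p1) → not p1) → p1) → not p1) → p1) → p1): 1 > 0.25, so result = 0.25
Checking all 25 assignments confirms none give a value below 0.25.

0.25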